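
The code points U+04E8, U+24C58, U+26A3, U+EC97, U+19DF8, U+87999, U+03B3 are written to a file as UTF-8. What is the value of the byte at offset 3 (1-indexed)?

1-indexed offset 3 is 0-indexed offset 2.
U+04E8 → 2-byte form D3 A8 at offsets 0–1.
U+24C58 → 4-byte form F0 A4 B1 98 at offsets 2–5.
Offset 2 falls in char 2's range; it's byte 1 of F0 A4 B1 98 = 0xF0.

0xF0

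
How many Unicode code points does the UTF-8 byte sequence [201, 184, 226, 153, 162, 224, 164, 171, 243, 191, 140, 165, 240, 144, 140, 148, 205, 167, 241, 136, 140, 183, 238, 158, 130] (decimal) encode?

8

Byte at offset 0: 0xC9 = 11001001 → 2-byte char (#1). Advance 2.
Byte at offset 2: 0xE2 = 11100010 → 3-byte char (#2). Advance 3.
Byte at offset 5: 0xE0 = 11100000 → 3-byte char (#3). Advance 3.
Byte at offset 8: 0xF3 = 11110011 → 4-byte char (#4). Advance 4.
Byte at offset 12: 0xF0 = 11110000 → 4-byte char (#5). Advance 4.
Byte at offset 16: 0xCD = 11001101 → 2-byte char (#6). Advance 2.
Byte at offset 18: 0xF1 = 11110001 → 4-byte char (#7). Advance 4.
Byte at offset 22: 0xEE = 11101110 → 3-byte char (#8). Advance 3.
Reached end at offset 25 after 8 code points.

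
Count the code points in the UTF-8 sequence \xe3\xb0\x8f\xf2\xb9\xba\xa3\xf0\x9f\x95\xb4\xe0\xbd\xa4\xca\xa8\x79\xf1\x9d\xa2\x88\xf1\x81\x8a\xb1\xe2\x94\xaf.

Byte at offset 0: 0xE3 = 11100011 → 3-byte char (#1). Advance 3.
Byte at offset 3: 0xF2 = 11110010 → 4-byte char (#2). Advance 4.
Byte at offset 7: 0xF0 = 11110000 → 4-byte char (#3). Advance 4.
Byte at offset 11: 0xE0 = 11100000 → 3-byte char (#4). Advance 3.
Byte at offset 14: 0xCA = 11001010 → 2-byte char (#5). Advance 2.
Byte at offset 16: 0x79 = 01111001 → 1-byte char (#6). Advance 1.
Byte at offset 17: 0xF1 = 11110001 → 4-byte char (#7). Advance 4.
Byte at offset 21: 0xF1 = 11110001 → 4-byte char (#8). Advance 4.
Byte at offset 25: 0xE2 = 11100010 → 3-byte char (#9). Advance 3.
Reached end at offset 28 after 9 code points.

9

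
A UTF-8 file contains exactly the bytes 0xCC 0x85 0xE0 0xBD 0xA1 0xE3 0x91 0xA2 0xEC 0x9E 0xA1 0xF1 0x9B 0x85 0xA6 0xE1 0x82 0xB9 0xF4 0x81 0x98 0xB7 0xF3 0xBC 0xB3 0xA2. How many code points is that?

Byte at offset 0: 0xCC = 11001100 → 2-byte char (#1). Advance 2.
Byte at offset 2: 0xE0 = 11100000 → 3-byte char (#2). Advance 3.
Byte at offset 5: 0xE3 = 11100011 → 3-byte char (#3). Advance 3.
Byte at offset 8: 0xEC = 11101100 → 3-byte char (#4). Advance 3.
Byte at offset 11: 0xF1 = 11110001 → 4-byte char (#5). Advance 4.
Byte at offset 15: 0xE1 = 11100001 → 3-byte char (#6). Advance 3.
Byte at offset 18: 0xF4 = 11110100 → 4-byte char (#7). Advance 4.
Byte at offset 22: 0xF3 = 11110011 → 4-byte char (#8). Advance 4.
Reached end at offset 26 after 8 code points.

8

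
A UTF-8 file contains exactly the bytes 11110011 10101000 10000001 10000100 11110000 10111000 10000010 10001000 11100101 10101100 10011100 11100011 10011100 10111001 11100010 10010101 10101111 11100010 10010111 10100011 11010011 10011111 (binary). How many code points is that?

Byte at offset 0: 0xF3 = 11110011 → 4-byte char (#1). Advance 4.
Byte at offset 4: 0xF0 = 11110000 → 4-byte char (#2). Advance 4.
Byte at offset 8: 0xE5 = 11100101 → 3-byte char (#3). Advance 3.
Byte at offset 11: 0xE3 = 11100011 → 3-byte char (#4). Advance 3.
Byte at offset 14: 0xE2 = 11100010 → 3-byte char (#5). Advance 3.
Byte at offset 17: 0xE2 = 11100010 → 3-byte char (#6). Advance 3.
Byte at offset 20: 0xD3 = 11010011 → 2-byte char (#7). Advance 2.
Reached end at offset 22 after 7 code points.

7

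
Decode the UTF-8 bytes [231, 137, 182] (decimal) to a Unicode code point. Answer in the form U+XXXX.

Leading byte 0xE7 = 11100111 matches 1110xxxx → 3-byte sequence.
Byte 1: 0xE7 = 11100111, payload 0111 (4 bits).
Byte 2: 0x89 = 10001001 (10xxxxxx ✓), payload 001001.
Byte 3: 0xB6 = 10110110 (10xxxxxx ✓), payload 110110.
Concatenate: 0111001001110110 = 0x7276 (16 bits → U+7276).

U+7276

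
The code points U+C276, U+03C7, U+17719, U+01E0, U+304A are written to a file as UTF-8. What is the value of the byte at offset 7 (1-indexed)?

1-indexed offset 7 is 0-indexed offset 6.
U+C276 → 3-byte form EC 89 B6 at offsets 0–2.
U+03C7 → 2-byte form CF 87 at offsets 3–4.
U+17719 → 4-byte form F0 97 9C 99 at offsets 5–8.
Offset 6 falls in char 3's range; it's byte 2 of F0 97 9C 99 = 0x97.

0x97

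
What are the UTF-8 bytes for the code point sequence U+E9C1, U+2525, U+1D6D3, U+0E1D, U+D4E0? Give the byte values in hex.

U+E9C1: 3-byte form → EE A7 81.
U+2525: 3-byte form → E2 94 A5.
U+1D6D3: 4-byte form → F0 9D 9B 93.
U+0E1D: 3-byte form → E0 B8 9D.
U+D4E0: 3-byte form → ED 93 A0.
Concatenated (16 bytes): EE A7 81 E2 94 A5 F0 9D 9B 93 E0 B8 9D ED 93 A0.

EE A7 81 E2 94 A5 F0 9D 9B 93 E0 B8 9D ED 93 A0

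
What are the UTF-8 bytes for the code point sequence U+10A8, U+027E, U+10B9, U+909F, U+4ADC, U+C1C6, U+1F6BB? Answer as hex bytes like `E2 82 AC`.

U+10A8: 3-byte form → E1 82 A8.
U+027E: 2-byte form → C9 BE.
U+10B9: 3-byte form → E1 82 B9.
U+909F: 3-byte form → E9 82 9F.
U+4ADC: 3-byte form → E4 AB 9C.
U+C1C6: 3-byte form → EC 87 86.
U+1F6BB: 4-byte form → F0 9F 9A BB.
Concatenated (21 bytes): E1 82 A8 C9 BE E1 82 B9 E9 82 9F E4 AB 9C EC 87 86 F0 9F 9A BB.

E1 82 A8 C9 BE E1 82 B9 E9 82 9F E4 AB 9C EC 87 86 F0 9F 9A BB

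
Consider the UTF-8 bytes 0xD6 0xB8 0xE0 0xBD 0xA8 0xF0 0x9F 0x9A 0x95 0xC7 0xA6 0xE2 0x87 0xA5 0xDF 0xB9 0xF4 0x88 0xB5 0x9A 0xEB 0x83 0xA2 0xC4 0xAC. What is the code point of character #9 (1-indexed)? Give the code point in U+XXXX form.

U+012C

Offset 0: leading byte 0xD6 = 11010110 → 2-byte char #1 = D6 B8.
Offset 2: leading byte 0xE0 = 11100000 → 3-byte char #2 = E0 BD A8.
Offset 5: leading byte 0xF0 = 11110000 → 4-byte char #3 = F0 9F 9A 95.
Offset 9: leading byte 0xC7 = 11000111 → 2-byte char #4 = C7 A6.
Offset 11: leading byte 0xE2 = 11100010 → 3-byte char #5 = E2 87 A5.
Offset 14: leading byte 0xDF = 11011111 → 2-byte char #6 = DF B9.
Offset 16: leading byte 0xF4 = 11110100 → 4-byte char #7 = F4 88 B5 9A.
Offset 20: leading byte 0xEB = 11101011 → 3-byte char #8 = EB 83 A2.
Offset 23: leading byte 0xC4 = 11000100 → 2-byte char #9 = C4 AC.
Leading byte 0xC4 = 11000100 matches 110xxxxx → 2-byte sequence.
Byte 1: 0xC4 = 11000100, payload 00100 (5 bits).
Byte 2: 0xAC = 10101100 (10xxxxxx ✓), payload 101100.
Concatenate: 00100101100 = 0x12C (11 bits → U+012C).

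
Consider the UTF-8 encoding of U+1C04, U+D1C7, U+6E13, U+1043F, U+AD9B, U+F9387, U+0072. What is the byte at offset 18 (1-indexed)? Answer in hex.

0xB9

1-indexed offset 18 is 0-indexed offset 17.
U+1C04 → 3-byte form E1 B0 84 at offsets 0–2.
U+D1C7 → 3-byte form ED 87 87 at offsets 3–5.
U+6E13 → 3-byte form E6 B8 93 at offsets 6–8.
U+1043F → 4-byte form F0 90 90 BF at offsets 9–12.
U+AD9B → 3-byte form EA B6 9B at offsets 13–15.
U+F9387 → 4-byte form F3 B9 8E 87 at offsets 16–19.
Offset 17 falls in char 6's range; it's byte 2 of F3 B9 8E 87 = 0xB9.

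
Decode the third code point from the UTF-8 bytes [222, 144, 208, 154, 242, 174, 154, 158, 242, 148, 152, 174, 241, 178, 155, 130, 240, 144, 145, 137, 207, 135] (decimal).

Offset 0: leading byte 0xDE = 11011110 → 2-byte char #1 = DE 90.
Offset 2: leading byte 0xD0 = 11010000 → 2-byte char #2 = D0 9A.
Offset 4: leading byte 0xF2 = 11110010 → 4-byte char #3 = F2 AE 9A 9E.
Leading byte 0xF2 = 11110010 matches 11110xxx → 4-byte sequence.
Byte 1: 0xF2 = 11110010, payload 010 (3 bits).
Byte 2: 0xAE = 10101110 (10xxxxxx ✓), payload 101110.
Byte 3: 0x9A = 10011010 (10xxxxxx ✓), payload 011010.
Byte 4: 0x9E = 10011110 (10xxxxxx ✓), payload 011110.
Concatenate: 010101110011010011110 = 0xAE69E (21 bits → U+AE69E).

U+AE69E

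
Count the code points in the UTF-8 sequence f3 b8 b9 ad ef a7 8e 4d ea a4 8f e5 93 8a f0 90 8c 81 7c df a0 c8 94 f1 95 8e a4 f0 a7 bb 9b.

11

Byte at offset 0: 0xF3 = 11110011 → 4-byte char (#1). Advance 4.
Byte at offset 4: 0xEF = 11101111 → 3-byte char (#2). Advance 3.
Byte at offset 7: 0x4D = 01001101 → 1-byte char (#3). Advance 1.
Byte at offset 8: 0xEA = 11101010 → 3-byte char (#4). Advance 3.
Byte at offset 11: 0xE5 = 11100101 → 3-byte char (#5). Advance 3.
Byte at offset 14: 0xF0 = 11110000 → 4-byte char (#6). Advance 4.
Byte at offset 18: 0x7C = 01111100 → 1-byte char (#7). Advance 1.
Byte at offset 19: 0xDF = 11011111 → 2-byte char (#8). Advance 2.
Byte at offset 21: 0xC8 = 11001000 → 2-byte char (#9). Advance 2.
Byte at offset 23: 0xF1 = 11110001 → 4-byte char (#10). Advance 4.
Byte at offset 27: 0xF0 = 11110000 → 4-byte char (#11). Advance 4.
Reached end at offset 31 after 11 code points.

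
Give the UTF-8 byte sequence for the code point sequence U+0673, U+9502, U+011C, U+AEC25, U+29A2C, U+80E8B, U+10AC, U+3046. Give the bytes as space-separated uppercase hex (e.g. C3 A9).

D9 B3 E9 94 82 C4 9C F2 AE B0 A5 F0 A9 A8 AC F2 80 BA 8B E1 82 AC E3 81 86

U+0673: 2-byte form → D9 B3.
U+9502: 3-byte form → E9 94 82.
U+011C: 2-byte form → C4 9C.
U+AEC25: 4-byte form → F2 AE B0 A5.
U+29A2C: 4-byte form → F0 A9 A8 AC.
U+80E8B: 4-byte form → F2 80 BA 8B.
U+10AC: 3-byte form → E1 82 AC.
U+3046: 3-byte form → E3 81 86.
Concatenated (25 bytes): D9 B3 E9 94 82 C4 9C F2 AE B0 A5 F0 A9 A8 AC F2 80 BA 8B E1 82 AC E3 81 86.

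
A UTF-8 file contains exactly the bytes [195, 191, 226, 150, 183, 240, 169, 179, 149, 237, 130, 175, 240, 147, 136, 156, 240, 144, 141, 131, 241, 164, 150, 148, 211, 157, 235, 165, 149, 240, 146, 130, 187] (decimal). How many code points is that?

Byte at offset 0: 0xC3 = 11000011 → 2-byte char (#1). Advance 2.
Byte at offset 2: 0xE2 = 11100010 → 3-byte char (#2). Advance 3.
Byte at offset 5: 0xF0 = 11110000 → 4-byte char (#3). Advance 4.
Byte at offset 9: 0xED = 11101101 → 3-byte char (#4). Advance 3.
Byte at offset 12: 0xF0 = 11110000 → 4-byte char (#5). Advance 4.
Byte at offset 16: 0xF0 = 11110000 → 4-byte char (#6). Advance 4.
Byte at offset 20: 0xF1 = 11110001 → 4-byte char (#7). Advance 4.
Byte at offset 24: 0xD3 = 11010011 → 2-byte char (#8). Advance 2.
Byte at offset 26: 0xEB = 11101011 → 3-byte char (#9). Advance 3.
Byte at offset 29: 0xF0 = 11110000 → 4-byte char (#10). Advance 4.
Reached end at offset 33 after 10 code points.

10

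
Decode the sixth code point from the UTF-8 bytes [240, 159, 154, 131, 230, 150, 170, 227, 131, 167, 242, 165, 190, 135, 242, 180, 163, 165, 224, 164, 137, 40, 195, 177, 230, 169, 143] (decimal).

U+0909

Offset 0: leading byte 0xF0 = 11110000 → 4-byte char #1 = F0 9F 9A 83.
Offset 4: leading byte 0xE6 = 11100110 → 3-byte char #2 = E6 96 AA.
Offset 7: leading byte 0xE3 = 11100011 → 3-byte char #3 = E3 83 A7.
Offset 10: leading byte 0xF2 = 11110010 → 4-byte char #4 = F2 A5 BE 87.
Offset 14: leading byte 0xF2 = 11110010 → 4-byte char #5 = F2 B4 A3 A5.
Offset 18: leading byte 0xE0 = 11100000 → 3-byte char #6 = E0 A4 89.
Leading byte 0xE0 = 11100000 matches 1110xxxx → 3-byte sequence.
Byte 1: 0xE0 = 11100000, payload 0000 (4 bits).
Byte 2: 0xA4 = 10100100 (10xxxxxx ✓), payload 100100.
Byte 3: 0x89 = 10001001 (10xxxxxx ✓), payload 001001.
Concatenate: 0000100100001001 = 0x909 (16 bits → U+0909).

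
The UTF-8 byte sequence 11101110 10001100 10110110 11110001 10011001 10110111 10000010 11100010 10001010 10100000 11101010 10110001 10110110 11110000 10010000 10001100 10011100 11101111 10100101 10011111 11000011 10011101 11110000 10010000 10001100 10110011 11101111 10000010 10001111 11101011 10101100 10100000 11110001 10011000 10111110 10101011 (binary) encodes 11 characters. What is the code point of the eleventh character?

U+58FAB

Offset 0: leading byte 0xEE = 11101110 → 3-byte char #1 = EE 8C B6.
Offset 3: leading byte 0xF1 = 11110001 → 4-byte char #2 = F1 99 B7 82.
Offset 7: leading byte 0xE2 = 11100010 → 3-byte char #3 = E2 8A A0.
Offset 10: leading byte 0xEA = 11101010 → 3-byte char #4 = EA B1 B6.
Offset 13: leading byte 0xF0 = 11110000 → 4-byte char #5 = F0 90 8C 9C.
Offset 17: leading byte 0xEF = 11101111 → 3-byte char #6 = EF A5 9F.
Offset 20: leading byte 0xC3 = 11000011 → 2-byte char #7 = C3 9D.
Offset 22: leading byte 0xF0 = 11110000 → 4-byte char #8 = F0 90 8C B3.
Offset 26: leading byte 0xEF = 11101111 → 3-byte char #9 = EF 82 8F.
Offset 29: leading byte 0xEB = 11101011 → 3-byte char #10 = EB AC A0.
Offset 32: leading byte 0xF1 = 11110001 → 4-byte char #11 = F1 98 BE AB.
Leading byte 0xF1 = 11110001 matches 11110xxx → 4-byte sequence.
Byte 1: 0xF1 = 11110001, payload 001 (3 bits).
Byte 2: 0x98 = 10011000 (10xxxxxx ✓), payload 011000.
Byte 3: 0xBE = 10111110 (10xxxxxx ✓), payload 111110.
Byte 4: 0xAB = 10101011 (10xxxxxx ✓), payload 101011.
Concatenate: 001011000111110101011 = 0x58FAB (21 bits → U+58FAB).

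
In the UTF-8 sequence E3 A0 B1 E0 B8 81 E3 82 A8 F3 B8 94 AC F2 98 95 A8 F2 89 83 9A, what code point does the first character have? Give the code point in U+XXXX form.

Offset 0: leading byte 0xE3 = 11100011 → 3-byte char #1 = E3 A0 B1.
Leading byte 0xE3 = 11100011 matches 1110xxxx → 3-byte sequence.
Byte 1: 0xE3 = 11100011, payload 0011 (4 bits).
Byte 2: 0xA0 = 10100000 (10xxxxxx ✓), payload 100000.
Byte 3: 0xB1 = 10110001 (10xxxxxx ✓), payload 110001.
Concatenate: 0011100000110001 = 0x3831 (16 bits → U+3831).

U+3831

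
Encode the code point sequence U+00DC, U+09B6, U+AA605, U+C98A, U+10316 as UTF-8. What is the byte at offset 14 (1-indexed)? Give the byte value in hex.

0x90

1-indexed offset 14 is 0-indexed offset 13.
U+00DC → 2-byte form C3 9C at offsets 0–1.
U+09B6 → 3-byte form E0 A6 B6 at offsets 2–4.
U+AA605 → 4-byte form F2 AA 98 85 at offsets 5–8.
U+C98A → 3-byte form EC A6 8A at offsets 9–11.
U+10316 → 4-byte form F0 90 8C 96 at offsets 12–15.
Offset 13 falls in char 5's range; it's byte 2 of F0 90 8C 96 = 0x90.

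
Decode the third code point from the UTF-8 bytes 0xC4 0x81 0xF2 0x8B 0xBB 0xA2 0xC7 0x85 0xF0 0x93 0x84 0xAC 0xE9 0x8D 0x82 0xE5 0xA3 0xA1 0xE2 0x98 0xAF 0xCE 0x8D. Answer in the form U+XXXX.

U+01C5

Offset 0: leading byte 0xC4 = 11000100 → 2-byte char #1 = C4 81.
Offset 2: leading byte 0xF2 = 11110010 → 4-byte char #2 = F2 8B BB A2.
Offset 6: leading byte 0xC7 = 11000111 → 2-byte char #3 = C7 85.
Leading byte 0xC7 = 11000111 matches 110xxxxx → 2-byte sequence.
Byte 1: 0xC7 = 11000111, payload 00111 (5 bits).
Byte 2: 0x85 = 10000101 (10xxxxxx ✓), payload 000101.
Concatenate: 00111000101 = 0x1C5 (11 bits → U+01C5).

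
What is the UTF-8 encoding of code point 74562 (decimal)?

U+12342 = 0x12342 = 74562 decimal. In range U+10000–U+10FFFF → 4-byte form: 11110xxx 10xxxxxx 10xxxxxx 10xxxxxx.
Binary (21 bits): 000010010001101000010.
Split 3+6+6+6: 000 | 010010 | 001101 | 000010.
Byte 1: 11110000 = 0xF0.
Byte 2: 10010010 = 0x92.
Byte 3: 10001101 = 0x8D.
Byte 4: 10000010 = 0x82.

F0 92 8D 82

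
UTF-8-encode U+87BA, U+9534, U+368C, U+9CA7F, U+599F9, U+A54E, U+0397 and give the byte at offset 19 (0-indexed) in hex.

0x8E

U+87BA → 3-byte form E8 9E BA at offsets 0–2.
U+9534 → 3-byte form E9 94 B4 at offsets 3–5.
U+368C → 3-byte form E3 9A 8C at offsets 6–8.
U+9CA7F → 4-byte form F2 9C A9 BF at offsets 9–12.
U+599F9 → 4-byte form F1 99 A7 B9 at offsets 13–16.
U+A54E → 3-byte form EA 95 8E at offsets 17–19.
Offset 19 falls in char 6's range; it's byte 3 of EA 95 8E = 0x8E.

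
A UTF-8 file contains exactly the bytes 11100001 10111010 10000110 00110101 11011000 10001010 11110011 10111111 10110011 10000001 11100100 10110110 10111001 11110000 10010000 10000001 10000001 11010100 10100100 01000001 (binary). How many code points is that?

8

Byte at offset 0: 0xE1 = 11100001 → 3-byte char (#1). Advance 3.
Byte at offset 3: 0x35 = 00110101 → 1-byte char (#2). Advance 1.
Byte at offset 4: 0xD8 = 11011000 → 2-byte char (#3). Advance 2.
Byte at offset 6: 0xF3 = 11110011 → 4-byte char (#4). Advance 4.
Byte at offset 10: 0xE4 = 11100100 → 3-byte char (#5). Advance 3.
Byte at offset 13: 0xF0 = 11110000 → 4-byte char (#6). Advance 4.
Byte at offset 17: 0xD4 = 11010100 → 2-byte char (#7). Advance 2.
Byte at offset 19: 0x41 = 01000001 → 1-byte char (#8). Advance 1.
Reached end at offset 20 after 8 code points.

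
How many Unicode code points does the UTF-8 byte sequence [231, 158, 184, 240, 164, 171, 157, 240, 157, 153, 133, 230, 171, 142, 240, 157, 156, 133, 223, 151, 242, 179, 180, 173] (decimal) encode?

Byte at offset 0: 0xE7 = 11100111 → 3-byte char (#1). Advance 3.
Byte at offset 3: 0xF0 = 11110000 → 4-byte char (#2). Advance 4.
Byte at offset 7: 0xF0 = 11110000 → 4-byte char (#3). Advance 4.
Byte at offset 11: 0xE6 = 11100110 → 3-byte char (#4). Advance 3.
Byte at offset 14: 0xF0 = 11110000 → 4-byte char (#5). Advance 4.
Byte at offset 18: 0xDF = 11011111 → 2-byte char (#6). Advance 2.
Byte at offset 20: 0xF2 = 11110010 → 4-byte char (#7). Advance 4.
Reached end at offset 24 after 7 code points.

7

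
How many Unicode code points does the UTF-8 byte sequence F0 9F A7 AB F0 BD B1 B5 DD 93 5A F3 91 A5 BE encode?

Byte at offset 0: 0xF0 = 11110000 → 4-byte char (#1). Advance 4.
Byte at offset 4: 0xF0 = 11110000 → 4-byte char (#2). Advance 4.
Byte at offset 8: 0xDD = 11011101 → 2-byte char (#3). Advance 2.
Byte at offset 10: 0x5A = 01011010 → 1-byte char (#4). Advance 1.
Byte at offset 11: 0xF3 = 11110011 → 4-byte char (#5). Advance 4.
Reached end at offset 15 after 5 code points.

5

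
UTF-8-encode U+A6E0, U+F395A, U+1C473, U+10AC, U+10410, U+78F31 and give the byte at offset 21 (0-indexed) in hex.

0xB1

U+A6E0 → 3-byte form EA 9B A0 at offsets 0–2.
U+F395A → 4-byte form F3 B3 A5 9A at offsets 3–6.
U+1C473 → 4-byte form F0 9C 91 B3 at offsets 7–10.
U+10AC → 3-byte form E1 82 AC at offsets 11–13.
U+10410 → 4-byte form F0 90 90 90 at offsets 14–17.
U+78F31 → 4-byte form F1 B8 BC B1 at offsets 18–21.
Offset 21 falls in char 6's range; it's byte 4 of F1 B8 BC B1 = 0xB1.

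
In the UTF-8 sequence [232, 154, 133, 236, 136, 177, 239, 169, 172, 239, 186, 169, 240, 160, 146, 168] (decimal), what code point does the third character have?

U+FA6C

Offset 0: leading byte 0xE8 = 11101000 → 3-byte char #1 = E8 9A 85.
Offset 3: leading byte 0xEC = 11101100 → 3-byte char #2 = EC 88 B1.
Offset 6: leading byte 0xEF = 11101111 → 3-byte char #3 = EF A9 AC.
Leading byte 0xEF = 11101111 matches 1110xxxx → 3-byte sequence.
Byte 1: 0xEF = 11101111, payload 1111 (4 bits).
Byte 2: 0xA9 = 10101001 (10xxxxxx ✓), payload 101001.
Byte 3: 0xAC = 10101100 (10xxxxxx ✓), payload 101100.
Concatenate: 1111101001101100 = 0xFA6C (16 bits → U+FA6C).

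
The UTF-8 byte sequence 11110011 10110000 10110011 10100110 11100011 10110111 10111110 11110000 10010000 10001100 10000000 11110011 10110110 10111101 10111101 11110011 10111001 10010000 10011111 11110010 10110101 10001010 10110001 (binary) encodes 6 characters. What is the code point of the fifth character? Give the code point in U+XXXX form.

Offset 0: leading byte 0xF3 = 11110011 → 4-byte char #1 = F3 B0 B3 A6.
Offset 4: leading byte 0xE3 = 11100011 → 3-byte char #2 = E3 B7 BE.
Offset 7: leading byte 0xF0 = 11110000 → 4-byte char #3 = F0 90 8C 80.
Offset 11: leading byte 0xF3 = 11110011 → 4-byte char #4 = F3 B6 BD BD.
Offset 15: leading byte 0xF3 = 11110011 → 4-byte char #5 = F3 B9 90 9F.
Leading byte 0xF3 = 11110011 matches 11110xxx → 4-byte sequence.
Byte 1: 0xF3 = 11110011, payload 011 (3 bits).
Byte 2: 0xB9 = 10111001 (10xxxxxx ✓), payload 111001.
Byte 3: 0x90 = 10010000 (10xxxxxx ✓), payload 010000.
Byte 4: 0x9F = 10011111 (10xxxxxx ✓), payload 011111.
Concatenate: 011111001010000011111 = 0xF941F (21 bits → U+F941F).

U+F941F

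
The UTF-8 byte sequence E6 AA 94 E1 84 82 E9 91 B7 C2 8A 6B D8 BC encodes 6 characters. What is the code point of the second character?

Offset 0: leading byte 0xE6 = 11100110 → 3-byte char #1 = E6 AA 94.
Offset 3: leading byte 0xE1 = 11100001 → 3-byte char #2 = E1 84 82.
Leading byte 0xE1 = 11100001 matches 1110xxxx → 3-byte sequence.
Byte 1: 0xE1 = 11100001, payload 0001 (4 bits).
Byte 2: 0x84 = 10000100 (10xxxxxx ✓), payload 000100.
Byte 3: 0x82 = 10000010 (10xxxxxx ✓), payload 000010.
Concatenate: 0001000100000010 = 0x1102 (16 bits → U+1102).

U+1102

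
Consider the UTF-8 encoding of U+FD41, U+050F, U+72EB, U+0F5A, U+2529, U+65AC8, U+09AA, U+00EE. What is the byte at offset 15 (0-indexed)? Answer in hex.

0xA5

U+FD41 → 3-byte form EF B5 81 at offsets 0–2.
U+050F → 2-byte form D4 8F at offsets 3–4.
U+72EB → 3-byte form E7 8B AB at offsets 5–7.
U+0F5A → 3-byte form E0 BD 9A at offsets 8–10.
U+2529 → 3-byte form E2 94 A9 at offsets 11–13.
U+65AC8 → 4-byte form F1 A5 AB 88 at offsets 14–17.
Offset 15 falls in char 6's range; it's byte 2 of F1 A5 AB 88 = 0xA5.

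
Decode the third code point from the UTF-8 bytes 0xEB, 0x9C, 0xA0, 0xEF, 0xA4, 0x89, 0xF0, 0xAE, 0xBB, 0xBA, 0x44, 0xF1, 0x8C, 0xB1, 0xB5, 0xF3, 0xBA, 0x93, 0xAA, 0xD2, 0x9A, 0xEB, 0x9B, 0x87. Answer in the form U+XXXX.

U+2EEFA

Offset 0: leading byte 0xEB = 11101011 → 3-byte char #1 = EB 9C A0.
Offset 3: leading byte 0xEF = 11101111 → 3-byte char #2 = EF A4 89.
Offset 6: leading byte 0xF0 = 11110000 → 4-byte char #3 = F0 AE BB BA.
Leading byte 0xF0 = 11110000 matches 11110xxx → 4-byte sequence.
Byte 1: 0xF0 = 11110000, payload 000 (3 bits).
Byte 2: 0xAE = 10101110 (10xxxxxx ✓), payload 101110.
Byte 3: 0xBB = 10111011 (10xxxxxx ✓), payload 111011.
Byte 4: 0xBA = 10111010 (10xxxxxx ✓), payload 111010.
Concatenate: 000101110111011111010 = 0x2EEFA (21 bits → U+2EEFA).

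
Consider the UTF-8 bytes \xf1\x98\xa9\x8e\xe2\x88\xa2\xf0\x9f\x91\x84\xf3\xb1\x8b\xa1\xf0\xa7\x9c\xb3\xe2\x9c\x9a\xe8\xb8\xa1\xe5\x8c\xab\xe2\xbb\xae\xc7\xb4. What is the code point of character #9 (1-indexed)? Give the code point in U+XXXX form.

U+2EEE

Offset 0: leading byte 0xF1 = 11110001 → 4-byte char #1 = F1 98 A9 8E.
Offset 4: leading byte 0xE2 = 11100010 → 3-byte char #2 = E2 88 A2.
Offset 7: leading byte 0xF0 = 11110000 → 4-byte char #3 = F0 9F 91 84.
Offset 11: leading byte 0xF3 = 11110011 → 4-byte char #4 = F3 B1 8B A1.
Offset 15: leading byte 0xF0 = 11110000 → 4-byte char #5 = F0 A7 9C B3.
Offset 19: leading byte 0xE2 = 11100010 → 3-byte char #6 = E2 9C 9A.
Offset 22: leading byte 0xE8 = 11101000 → 3-byte char #7 = E8 B8 A1.
Offset 25: leading byte 0xE5 = 11100101 → 3-byte char #8 = E5 8C AB.
Offset 28: leading byte 0xE2 = 11100010 → 3-byte char #9 = E2 BB AE.
Leading byte 0xE2 = 11100010 matches 1110xxxx → 3-byte sequence.
Byte 1: 0xE2 = 11100010, payload 0010 (4 bits).
Byte 2: 0xBB = 10111011 (10xxxxxx ✓), payload 111011.
Byte 3: 0xAE = 10101110 (10xxxxxx ✓), payload 101110.
Concatenate: 0010111011101110 = 0x2EEE (16 bits → U+2EEE).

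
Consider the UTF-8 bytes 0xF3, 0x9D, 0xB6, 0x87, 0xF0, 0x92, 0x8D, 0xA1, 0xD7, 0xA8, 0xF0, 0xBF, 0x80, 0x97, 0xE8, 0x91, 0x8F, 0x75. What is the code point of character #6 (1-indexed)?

Offset 0: leading byte 0xF3 = 11110011 → 4-byte char #1 = F3 9D B6 87.
Offset 4: leading byte 0xF0 = 11110000 → 4-byte char #2 = F0 92 8D A1.
Offset 8: leading byte 0xD7 = 11010111 → 2-byte char #3 = D7 A8.
Offset 10: leading byte 0xF0 = 11110000 → 4-byte char #4 = F0 BF 80 97.
Offset 14: leading byte 0xE8 = 11101000 → 3-byte char #5 = E8 91 8F.
Offset 17: leading byte 0x75 = 01110101 → 1-byte char #6 = 75.
Leading byte 0x75 = 01110101 matches 0xxxxxxx → 1-byte sequence.
Byte 1: 0x75 = 01110101, payload 1110101 (7 bits).
Concatenate: 1110101 = 0x75 (7 bits → U+0075).

U+0075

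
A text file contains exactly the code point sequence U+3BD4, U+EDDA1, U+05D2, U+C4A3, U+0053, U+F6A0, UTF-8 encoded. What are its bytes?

E3 AF 94 F3 AD B6 A1 D7 92 EC 92 A3 53 EF 9A A0

U+3BD4: 3-byte form → E3 AF 94.
U+EDDA1: 4-byte form → F3 AD B6 A1.
U+05D2: 2-byte form → D7 92.
U+C4A3: 3-byte form → EC 92 A3.
U+0053: 1-byte form → 53.
U+F6A0: 3-byte form → EF 9A A0.
Concatenated (16 bytes): E3 AF 94 F3 AD B6 A1 D7 92 EC 92 A3 53 EF 9A A0.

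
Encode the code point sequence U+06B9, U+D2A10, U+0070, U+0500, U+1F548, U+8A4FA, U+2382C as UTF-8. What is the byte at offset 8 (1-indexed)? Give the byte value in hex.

0xD4

1-indexed offset 8 is 0-indexed offset 7.
U+06B9 → 2-byte form DA B9 at offsets 0–1.
U+D2A10 → 4-byte form F3 92 A8 90 at offsets 2–5.
U+0070 → 1-byte form 70 at offsets 6–6.
U+0500 → 2-byte form D4 80 at offsets 7–8.
Offset 7 falls in char 4's range; it's byte 1 of D4 80 = 0xD4.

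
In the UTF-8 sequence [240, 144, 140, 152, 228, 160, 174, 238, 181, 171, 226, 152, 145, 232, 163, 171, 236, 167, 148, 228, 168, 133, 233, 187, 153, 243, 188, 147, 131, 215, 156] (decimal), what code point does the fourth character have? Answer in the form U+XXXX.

U+2611

Offset 0: leading byte 0xF0 = 11110000 → 4-byte char #1 = F0 90 8C 98.
Offset 4: leading byte 0xE4 = 11100100 → 3-byte char #2 = E4 A0 AE.
Offset 7: leading byte 0xEE = 11101110 → 3-byte char #3 = EE B5 AB.
Offset 10: leading byte 0xE2 = 11100010 → 3-byte char #4 = E2 98 91.
Leading byte 0xE2 = 11100010 matches 1110xxxx → 3-byte sequence.
Byte 1: 0xE2 = 11100010, payload 0010 (4 bits).
Byte 2: 0x98 = 10011000 (10xxxxxx ✓), payload 011000.
Byte 3: 0x91 = 10010001 (10xxxxxx ✓), payload 010001.
Concatenate: 0010011000010001 = 0x2611 (16 bits → U+2611).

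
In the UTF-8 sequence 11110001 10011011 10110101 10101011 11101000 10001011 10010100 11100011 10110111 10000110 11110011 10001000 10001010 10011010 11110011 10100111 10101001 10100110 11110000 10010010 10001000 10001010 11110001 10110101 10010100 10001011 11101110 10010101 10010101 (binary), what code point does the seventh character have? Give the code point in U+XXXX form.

U+7550B

Offset 0: leading byte 0xF1 = 11110001 → 4-byte char #1 = F1 9B B5 AB.
Offset 4: leading byte 0xE8 = 11101000 → 3-byte char #2 = E8 8B 94.
Offset 7: leading byte 0xE3 = 11100011 → 3-byte char #3 = E3 B7 86.
Offset 10: leading byte 0xF3 = 11110011 → 4-byte char #4 = F3 88 8A 9A.
Offset 14: leading byte 0xF3 = 11110011 → 4-byte char #5 = F3 A7 A9 A6.
Offset 18: leading byte 0xF0 = 11110000 → 4-byte char #6 = F0 92 88 8A.
Offset 22: leading byte 0xF1 = 11110001 → 4-byte char #7 = F1 B5 94 8B.
Leading byte 0xF1 = 11110001 matches 11110xxx → 4-byte sequence.
Byte 1: 0xF1 = 11110001, payload 001 (3 bits).
Byte 2: 0xB5 = 10110101 (10xxxxxx ✓), payload 110101.
Byte 3: 0x94 = 10010100 (10xxxxxx ✓), payload 010100.
Byte 4: 0x8B = 10001011 (10xxxxxx ✓), payload 001011.
Concatenate: 001110101010100001011 = 0x7550B (21 bits → U+7550B).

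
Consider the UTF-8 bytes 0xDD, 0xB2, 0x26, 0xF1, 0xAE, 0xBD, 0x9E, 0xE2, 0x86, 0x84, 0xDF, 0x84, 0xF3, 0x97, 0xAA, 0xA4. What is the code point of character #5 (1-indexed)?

Offset 0: leading byte 0xDD = 11011101 → 2-byte char #1 = DD B2.
Offset 2: leading byte 0x26 = 00100110 → 1-byte char #2 = 26.
Offset 3: leading byte 0xF1 = 11110001 → 4-byte char #3 = F1 AE BD 9E.
Offset 7: leading byte 0xE2 = 11100010 → 3-byte char #4 = E2 86 84.
Offset 10: leading byte 0xDF = 11011111 → 2-byte char #5 = DF 84.
Leading byte 0xDF = 11011111 matches 110xxxxx → 2-byte sequence.
Byte 1: 0xDF = 11011111, payload 11111 (5 bits).
Byte 2: 0x84 = 10000100 (10xxxxxx ✓), payload 000100.
Concatenate: 11111000100 = 0x7C4 (11 bits → U+07C4).

U+07C4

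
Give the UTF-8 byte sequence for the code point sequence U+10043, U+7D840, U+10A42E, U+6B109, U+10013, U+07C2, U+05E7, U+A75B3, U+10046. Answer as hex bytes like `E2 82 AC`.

F0 90 81 83 F1 BD A1 80 F4 8A 90 AE F1 AB 84 89 F0 90 80 93 DF 82 D7 A7 F2 A7 96 B3 F0 90 81 86

U+10043: 4-byte form → F0 90 81 83.
U+7D840: 4-byte form → F1 BD A1 80.
U+10A42E: 4-byte form → F4 8A 90 AE.
U+6B109: 4-byte form → F1 AB 84 89.
U+10013: 4-byte form → F0 90 80 93.
U+07C2: 2-byte form → DF 82.
U+05E7: 2-byte form → D7 A7.
U+A75B3: 4-byte form → F2 A7 96 B3.
U+10046: 4-byte form → F0 90 81 86.
Concatenated (32 bytes): F0 90 81 83 F1 BD A1 80 F4 8A 90 AE F1 AB 84 89 F0 90 80 93 DF 82 D7 A7 F2 A7 96 B3 F0 90 81 86.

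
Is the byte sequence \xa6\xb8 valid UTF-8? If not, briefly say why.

Byte 0xA6 = 10100110 has the form 10xxxxxx — a continuation byte — but there is no preceding leading byte.

invalid (continuation byte with no leading byte)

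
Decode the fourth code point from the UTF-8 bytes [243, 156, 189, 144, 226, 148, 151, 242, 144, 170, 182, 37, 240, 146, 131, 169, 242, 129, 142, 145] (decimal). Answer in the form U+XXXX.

Offset 0: leading byte 0xF3 = 11110011 → 4-byte char #1 = F3 9C BD 90.
Offset 4: leading byte 0xE2 = 11100010 → 3-byte char #2 = E2 94 97.
Offset 7: leading byte 0xF2 = 11110010 → 4-byte char #3 = F2 90 AA B6.
Offset 11: leading byte 0x25 = 00100101 → 1-byte char #4 = 25.
Leading byte 0x25 = 00100101 matches 0xxxxxxx → 1-byte sequence.
Byte 1: 0x25 = 00100101, payload 0100101 (7 bits).
Concatenate: 0100101 = 0x25 (7 bits → U+0025).

U+0025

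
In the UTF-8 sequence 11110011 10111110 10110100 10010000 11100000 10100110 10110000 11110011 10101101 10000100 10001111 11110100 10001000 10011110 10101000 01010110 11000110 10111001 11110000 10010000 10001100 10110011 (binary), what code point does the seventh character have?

U+10333

Offset 0: leading byte 0xF3 = 11110011 → 4-byte char #1 = F3 BE B4 90.
Offset 4: leading byte 0xE0 = 11100000 → 3-byte char #2 = E0 A6 B0.
Offset 7: leading byte 0xF3 = 11110011 → 4-byte char #3 = F3 AD 84 8F.
Offset 11: leading byte 0xF4 = 11110100 → 4-byte char #4 = F4 88 9E A8.
Offset 15: leading byte 0x56 = 01010110 → 1-byte char #5 = 56.
Offset 16: leading byte 0xC6 = 11000110 → 2-byte char #6 = C6 B9.
Offset 18: leading byte 0xF0 = 11110000 → 4-byte char #7 = F0 90 8C B3.
Leading byte 0xF0 = 11110000 matches 11110xxx → 4-byte sequence.
Byte 1: 0xF0 = 11110000, payload 000 (3 bits).
Byte 2: 0x90 = 10010000 (10xxxxxx ✓), payload 010000.
Byte 3: 0x8C = 10001100 (10xxxxxx ✓), payload 001100.
Byte 4: 0xB3 = 10110011 (10xxxxxx ✓), payload 110011.
Concatenate: 000010000001100110011 = 0x10333 (21 bits → U+10333).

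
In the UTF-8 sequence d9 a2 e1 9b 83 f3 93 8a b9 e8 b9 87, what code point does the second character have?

Offset 0: leading byte 0xD9 = 11011001 → 2-byte char #1 = D9 A2.
Offset 2: leading byte 0xE1 = 11100001 → 3-byte char #2 = E1 9B 83.
Leading byte 0xE1 = 11100001 matches 1110xxxx → 3-byte sequence.
Byte 1: 0xE1 = 11100001, payload 0001 (4 bits).
Byte 2: 0x9B = 10011011 (10xxxxxx ✓), payload 011011.
Byte 3: 0x83 = 10000011 (10xxxxxx ✓), payload 000011.
Concatenate: 0001011011000011 = 0x16C3 (16 bits → U+16C3).

U+16C3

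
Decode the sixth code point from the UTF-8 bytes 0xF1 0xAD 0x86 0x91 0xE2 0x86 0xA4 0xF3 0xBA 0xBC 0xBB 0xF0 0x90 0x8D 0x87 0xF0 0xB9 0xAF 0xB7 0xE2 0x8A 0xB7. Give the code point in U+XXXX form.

U+22B7

Offset 0: leading byte 0xF1 = 11110001 → 4-byte char #1 = F1 AD 86 91.
Offset 4: leading byte 0xE2 = 11100010 → 3-byte char #2 = E2 86 A4.
Offset 7: leading byte 0xF3 = 11110011 → 4-byte char #3 = F3 BA BC BB.
Offset 11: leading byte 0xF0 = 11110000 → 4-byte char #4 = F0 90 8D 87.
Offset 15: leading byte 0xF0 = 11110000 → 4-byte char #5 = F0 B9 AF B7.
Offset 19: leading byte 0xE2 = 11100010 → 3-byte char #6 = E2 8A B7.
Leading byte 0xE2 = 11100010 matches 1110xxxx → 3-byte sequence.
Byte 1: 0xE2 = 11100010, payload 0010 (4 bits).
Byte 2: 0x8A = 10001010 (10xxxxxx ✓), payload 001010.
Byte 3: 0xB7 = 10110111 (10xxxxxx ✓), payload 110111.
Concatenate: 0010001010110111 = 0x22B7 (16 bits → U+22B7).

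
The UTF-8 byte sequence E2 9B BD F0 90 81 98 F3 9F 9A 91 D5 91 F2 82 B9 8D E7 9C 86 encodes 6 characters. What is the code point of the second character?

U+10058

Offset 0: leading byte 0xE2 = 11100010 → 3-byte char #1 = E2 9B BD.
Offset 3: leading byte 0xF0 = 11110000 → 4-byte char #2 = F0 90 81 98.
Leading byte 0xF0 = 11110000 matches 11110xxx → 4-byte sequence.
Byte 1: 0xF0 = 11110000, payload 000 (3 bits).
Byte 2: 0x90 = 10010000 (10xxxxxx ✓), payload 010000.
Byte 3: 0x81 = 10000001 (10xxxxxx ✓), payload 000001.
Byte 4: 0x98 = 10011000 (10xxxxxx ✓), payload 011000.
Concatenate: 000010000000001011000 = 0x10058 (21 bits → U+10058).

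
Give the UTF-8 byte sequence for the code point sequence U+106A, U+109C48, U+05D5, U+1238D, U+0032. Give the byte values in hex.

U+106A: 3-byte form → E1 81 AA.
U+109C48: 4-byte form → F4 89 B1 88.
U+05D5: 2-byte form → D7 95.
U+1238D: 4-byte form → F0 92 8E 8D.
U+0032: 1-byte form → 32.
Concatenated (14 bytes): E1 81 AA F4 89 B1 88 D7 95 F0 92 8E 8D 32.

E1 81 AA F4 89 B1 88 D7 95 F0 92 8E 8D 32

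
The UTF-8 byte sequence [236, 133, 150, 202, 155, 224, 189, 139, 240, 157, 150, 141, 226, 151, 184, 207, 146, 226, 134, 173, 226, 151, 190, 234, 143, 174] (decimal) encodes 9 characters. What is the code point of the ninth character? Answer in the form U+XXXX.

U+A3EE

Offset 0: leading byte 0xEC = 11101100 → 3-byte char #1 = EC 85 96.
Offset 3: leading byte 0xCA = 11001010 → 2-byte char #2 = CA 9B.
Offset 5: leading byte 0xE0 = 11100000 → 3-byte char #3 = E0 BD 8B.
Offset 8: leading byte 0xF0 = 11110000 → 4-byte char #4 = F0 9D 96 8D.
Offset 12: leading byte 0xE2 = 11100010 → 3-byte char #5 = E2 97 B8.
Offset 15: leading byte 0xCF = 11001111 → 2-byte char #6 = CF 92.
Offset 17: leading byte 0xE2 = 11100010 → 3-byte char #7 = E2 86 AD.
Offset 20: leading byte 0xE2 = 11100010 → 3-byte char #8 = E2 97 BE.
Offset 23: leading byte 0xEA = 11101010 → 3-byte char #9 = EA 8F AE.
Leading byte 0xEA = 11101010 matches 1110xxxx → 3-byte sequence.
Byte 1: 0xEA = 11101010, payload 1010 (4 bits).
Byte 2: 0x8F = 10001111 (10xxxxxx ✓), payload 001111.
Byte 3: 0xAE = 10101110 (10xxxxxx ✓), payload 101110.
Concatenate: 1010001111101110 = 0xA3EE (16 bits → U+A3EE).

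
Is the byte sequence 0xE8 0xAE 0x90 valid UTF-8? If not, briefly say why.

Leading byte 0xE8 = 11101000 → 3-byte form.
Continuation bytes 0xAE=10101110, 0x90=10010000 all match 10xxxxxx.
Decoded value 0x8B90 is ≥ 0x800 (shortest form) and not a surrogate.

valid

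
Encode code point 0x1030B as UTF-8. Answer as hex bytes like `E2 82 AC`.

F0 90 8C 8B

U+1030B = 0x1030B = 66315 decimal. In range U+10000–U+10FFFF → 4-byte form: 11110xxx 10xxxxxx 10xxxxxx 10xxxxxx.
Binary (21 bits): 000010000001100001011.
Split 3+6+6+6: 000 | 010000 | 001100 | 001011.
Byte 1: 11110000 = 0xF0.
Byte 2: 10010000 = 0x90.
Byte 3: 10001100 = 0x8C.
Byte 4: 10001011 = 0x8B.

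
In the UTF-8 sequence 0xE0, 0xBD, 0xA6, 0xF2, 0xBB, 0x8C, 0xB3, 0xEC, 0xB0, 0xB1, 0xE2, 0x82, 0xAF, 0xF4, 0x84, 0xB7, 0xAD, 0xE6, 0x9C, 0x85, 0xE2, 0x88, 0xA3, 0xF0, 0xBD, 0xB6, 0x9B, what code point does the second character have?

Offset 0: leading byte 0xE0 = 11100000 → 3-byte char #1 = E0 BD A6.
Offset 3: leading byte 0xF2 = 11110010 → 4-byte char #2 = F2 BB 8C B3.
Leading byte 0xF2 = 11110010 matches 11110xxx → 4-byte sequence.
Byte 1: 0xF2 = 11110010, payload 010 (3 bits).
Byte 2: 0xBB = 10111011 (10xxxxxx ✓), payload 111011.
Byte 3: 0x8C = 10001100 (10xxxxxx ✓), payload 001100.
Byte 4: 0xB3 = 10110011 (10xxxxxx ✓), payload 110011.
Concatenate: 010111011001100110011 = 0xBB333 (21 bits → U+BB333).

U+BB333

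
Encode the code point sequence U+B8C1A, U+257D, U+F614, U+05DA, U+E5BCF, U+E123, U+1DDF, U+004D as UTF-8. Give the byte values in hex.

U+B8C1A: 4-byte form → F2 B8 B0 9A.
U+257D: 3-byte form → E2 95 BD.
U+F614: 3-byte form → EF 98 94.
U+05DA: 2-byte form → D7 9A.
U+E5BCF: 4-byte form → F3 A5 AF 8F.
U+E123: 3-byte form → EE 84 A3.
U+1DDF: 3-byte form → E1 B7 9F.
U+004D: 1-byte form → 4D.
Concatenated (23 bytes): F2 B8 B0 9A E2 95 BD EF 98 94 D7 9A F3 A5 AF 8F EE 84 A3 E1 B7 9F 4D.

F2 B8 B0 9A E2 95 BD EF 98 94 D7 9A F3 A5 AF 8F EE 84 A3 E1 B7 9F 4D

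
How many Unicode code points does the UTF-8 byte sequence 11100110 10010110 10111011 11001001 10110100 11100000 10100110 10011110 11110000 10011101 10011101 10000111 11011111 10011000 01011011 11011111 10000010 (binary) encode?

7

Byte at offset 0: 0xE6 = 11100110 → 3-byte char (#1). Advance 3.
Byte at offset 3: 0xC9 = 11001001 → 2-byte char (#2). Advance 2.
Byte at offset 5: 0xE0 = 11100000 → 3-byte char (#3). Advance 3.
Byte at offset 8: 0xF0 = 11110000 → 4-byte char (#4). Advance 4.
Byte at offset 12: 0xDF = 11011111 → 2-byte char (#5). Advance 2.
Byte at offset 14: 0x5B = 01011011 → 1-byte char (#6). Advance 1.
Byte at offset 15: 0xDF = 11011111 → 2-byte char (#7). Advance 2.
Reached end at offset 17 after 7 code points.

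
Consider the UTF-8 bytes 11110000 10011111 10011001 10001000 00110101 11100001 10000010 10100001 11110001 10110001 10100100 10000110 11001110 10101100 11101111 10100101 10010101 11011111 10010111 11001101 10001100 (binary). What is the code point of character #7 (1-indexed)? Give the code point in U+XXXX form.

Offset 0: leading byte 0xF0 = 11110000 → 4-byte char #1 = F0 9F 99 88.
Offset 4: leading byte 0x35 = 00110101 → 1-byte char #2 = 35.
Offset 5: leading byte 0xE1 = 11100001 → 3-byte char #3 = E1 82 A1.
Offset 8: leading byte 0xF1 = 11110001 → 4-byte char #4 = F1 B1 A4 86.
Offset 12: leading byte 0xCE = 11001110 → 2-byte char #5 = CE AC.
Offset 14: leading byte 0xEF = 11101111 → 3-byte char #6 = EF A5 95.
Offset 17: leading byte 0xDF = 11011111 → 2-byte char #7 = DF 97.
Leading byte 0xDF = 11011111 matches 110xxxxx → 2-byte sequence.
Byte 1: 0xDF = 11011111, payload 11111 (5 bits).
Byte 2: 0x97 = 10010111 (10xxxxxx ✓), payload 010111.
Concatenate: 11111010111 = 0x7D7 (11 bits → U+07D7).

U+07D7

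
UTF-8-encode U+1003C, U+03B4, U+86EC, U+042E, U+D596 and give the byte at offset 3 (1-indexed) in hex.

1-indexed offset 3 is 0-indexed offset 2.
U+1003C → 4-byte form F0 90 80 BC at offsets 0–3.
Offset 2 falls in char 1's range; it's byte 3 of F0 90 80 BC = 0x80.

0x80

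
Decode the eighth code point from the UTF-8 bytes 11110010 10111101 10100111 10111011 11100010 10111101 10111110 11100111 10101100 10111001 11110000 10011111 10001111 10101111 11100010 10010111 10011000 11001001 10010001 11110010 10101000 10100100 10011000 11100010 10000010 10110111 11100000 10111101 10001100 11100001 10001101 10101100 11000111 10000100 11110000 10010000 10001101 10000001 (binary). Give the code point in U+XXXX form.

U+20B7

Offset 0: leading byte 0xF2 = 11110010 → 4-byte char #1 = F2 BD A7 BB.
Offset 4: leading byte 0xE2 = 11100010 → 3-byte char #2 = E2 BD BE.
Offset 7: leading byte 0xE7 = 11100111 → 3-byte char #3 = E7 AC B9.
Offset 10: leading byte 0xF0 = 11110000 → 4-byte char #4 = F0 9F 8F AF.
Offset 14: leading byte 0xE2 = 11100010 → 3-byte char #5 = E2 97 98.
Offset 17: leading byte 0xC9 = 11001001 → 2-byte char #6 = C9 91.
Offset 19: leading byte 0xF2 = 11110010 → 4-byte char #7 = F2 A8 A4 98.
Offset 23: leading byte 0xE2 = 11100010 → 3-byte char #8 = E2 82 B7.
Leading byte 0xE2 = 11100010 matches 1110xxxx → 3-byte sequence.
Byte 1: 0xE2 = 11100010, payload 0010 (4 bits).
Byte 2: 0x82 = 10000010 (10xxxxxx ✓), payload 000010.
Byte 3: 0xB7 = 10110111 (10xxxxxx ✓), payload 110111.
Concatenate: 0010000010110111 = 0x20B7 (16 bits → U+20B7).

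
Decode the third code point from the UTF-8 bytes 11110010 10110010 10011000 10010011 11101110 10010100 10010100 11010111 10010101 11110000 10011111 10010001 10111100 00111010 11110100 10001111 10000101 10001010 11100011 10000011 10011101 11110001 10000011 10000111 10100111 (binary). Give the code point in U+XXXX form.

U+05D5

Offset 0: leading byte 0xF2 = 11110010 → 4-byte char #1 = F2 B2 98 93.
Offset 4: leading byte 0xEE = 11101110 → 3-byte char #2 = EE 94 94.
Offset 7: leading byte 0xD7 = 11010111 → 2-byte char #3 = D7 95.
Leading byte 0xD7 = 11010111 matches 110xxxxx → 2-byte sequence.
Byte 1: 0xD7 = 11010111, payload 10111 (5 bits).
Byte 2: 0x95 = 10010101 (10xxxxxx ✓), payload 010101.
Concatenate: 10111010101 = 0x5D5 (11 bits → U+05D5).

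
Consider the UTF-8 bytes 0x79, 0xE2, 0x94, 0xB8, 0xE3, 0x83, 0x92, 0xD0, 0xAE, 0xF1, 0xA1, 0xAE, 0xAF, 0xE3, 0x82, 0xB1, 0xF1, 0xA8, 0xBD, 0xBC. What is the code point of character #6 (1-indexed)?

Offset 0: leading byte 0x79 = 01111001 → 1-byte char #1 = 79.
Offset 1: leading byte 0xE2 = 11100010 → 3-byte char #2 = E2 94 B8.
Offset 4: leading byte 0xE3 = 11100011 → 3-byte char #3 = E3 83 92.
Offset 7: leading byte 0xD0 = 11010000 → 2-byte char #4 = D0 AE.
Offset 9: leading byte 0xF1 = 11110001 → 4-byte char #5 = F1 A1 AE AF.
Offset 13: leading byte 0xE3 = 11100011 → 3-byte char #6 = E3 82 B1.
Leading byte 0xE3 = 11100011 matches 1110xxxx → 3-byte sequence.
Byte 1: 0xE3 = 11100011, payload 0011 (4 bits).
Byte 2: 0x82 = 10000010 (10xxxxxx ✓), payload 000010.
Byte 3: 0xB1 = 10110001 (10xxxxxx ✓), payload 110001.
Concatenate: 0011000010110001 = 0x30B1 (16 bits → U+30B1).

U+30B1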